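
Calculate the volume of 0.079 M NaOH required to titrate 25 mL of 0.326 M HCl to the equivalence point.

At equivalence: moles acid = moles base. moles HCl = 0.326 × 25/1000 = 0.00815 mol. V_base = moles / 0.079 × 1000 = 103.2 mL.

V_{base} = 103.2 mL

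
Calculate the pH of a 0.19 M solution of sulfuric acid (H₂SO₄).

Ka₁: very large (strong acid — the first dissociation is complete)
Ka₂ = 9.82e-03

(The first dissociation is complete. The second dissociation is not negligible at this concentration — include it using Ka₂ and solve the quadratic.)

First dissociation is complete: [H⁺]₀ = [HSO₄⁻]₀ = C = 0.19 M. Second dissociation HSO₄⁻ ⇌ H⁺ + SO₄²⁻: let x = [SO₄²⁻]. Ka₂ = (C + x)·x / (C − x) = 9.82e-03 → x² + (C + Ka₂)·x − Ka₂·C = 0 → x² + 0.19982·x − 1.866e-03 = 0. x = (−0.19982 + √(0.19982² + 4 × 1.866e-03)) / 2 = 8.9376e-03 M. [H⁺] = C + x = 0.19 + 8.9376e-03 = 1.9894e-01 M. pH = -log(1.9894e-01) = 0.70.

pH = 0.70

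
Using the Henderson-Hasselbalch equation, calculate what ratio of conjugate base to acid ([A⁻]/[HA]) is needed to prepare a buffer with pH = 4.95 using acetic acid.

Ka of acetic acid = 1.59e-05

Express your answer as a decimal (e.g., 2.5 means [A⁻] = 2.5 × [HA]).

pKa = -log(1.59e-05) = 4.7986. pH = pKa + log([A⁻]/[HA]), so log([A⁻]/[HA]) = pH − pKa = 4.95 − 4.7986 = 0.1514. [A⁻]/[HA] = 10^(0.1514) = 1.42

[A⁻]/[HA] = 1.42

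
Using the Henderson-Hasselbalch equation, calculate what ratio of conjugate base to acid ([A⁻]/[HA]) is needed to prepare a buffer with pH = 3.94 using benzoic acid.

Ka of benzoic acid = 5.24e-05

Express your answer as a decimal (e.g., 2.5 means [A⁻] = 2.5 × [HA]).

pKa = -log(5.24e-05) = 4.2807. pH = pKa + log([A⁻]/[HA]), so log([A⁻]/[HA]) = pH − pKa = 3.94 − 4.2807 = -0.3407. [A⁻]/[HA] = 10^(-0.3407) = 0.456

[A⁻]/[HA] = 0.456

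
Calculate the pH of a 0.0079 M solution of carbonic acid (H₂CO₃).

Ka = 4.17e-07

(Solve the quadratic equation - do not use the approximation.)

x² + Ka×x - Ka×C = 0. Using quadratic formula: [H⁺] = 5.7188e-05

pH = 4.24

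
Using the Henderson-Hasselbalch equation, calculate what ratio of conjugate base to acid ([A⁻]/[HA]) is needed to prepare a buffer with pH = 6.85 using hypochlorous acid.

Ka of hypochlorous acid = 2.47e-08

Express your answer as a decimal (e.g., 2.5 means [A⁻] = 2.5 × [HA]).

pKa = -log(2.47e-08) = 7.6073. pH = pKa + log([A⁻]/[HA]), so log([A⁻]/[HA]) = pH − pKa = 6.85 − 7.6073 = -0.7573. [A⁻]/[HA] = 10^(-0.7573) = 0.175

[A⁻]/[HA] = 0.175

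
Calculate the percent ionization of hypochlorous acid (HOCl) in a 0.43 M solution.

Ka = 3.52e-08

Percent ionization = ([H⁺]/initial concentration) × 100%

Using Ka equilibrium: x² + Ka×x - Ka×C = 0. Solving: [H⁺] = 1.2301e-04. Percent = (1.2301e-04/0.43) × 100

Percent ionization = 0.0286%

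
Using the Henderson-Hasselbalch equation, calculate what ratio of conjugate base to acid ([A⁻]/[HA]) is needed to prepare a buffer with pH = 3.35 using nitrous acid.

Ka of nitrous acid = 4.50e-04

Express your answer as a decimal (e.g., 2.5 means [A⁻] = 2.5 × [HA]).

pKa = -log(4.50e-04) = 3.3468. pH = pKa + log([A⁻]/[HA]), so log([A⁻]/[HA]) = pH − pKa = 3.35 − 3.3468 = 0.0032. [A⁻]/[HA] = 10^(0.0032) = 1.01

[A⁻]/[HA] = 1.01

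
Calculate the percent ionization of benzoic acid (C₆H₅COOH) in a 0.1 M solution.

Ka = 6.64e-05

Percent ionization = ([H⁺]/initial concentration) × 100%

Using Ka equilibrium: x² + Ka×x - Ka×C = 0. Solving: [H⁺] = 2.5438e-03. Percent = (2.5438e-03/0.1) × 100

Percent ionization = 2.54%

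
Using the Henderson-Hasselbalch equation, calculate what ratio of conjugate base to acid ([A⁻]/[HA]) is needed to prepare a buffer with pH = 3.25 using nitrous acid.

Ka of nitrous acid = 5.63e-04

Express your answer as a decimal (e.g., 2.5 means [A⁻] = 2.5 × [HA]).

pKa = -log(5.63e-04) = 3.2495. pH = pKa + log([A⁻]/[HA]), so log([A⁻]/[HA]) = pH − pKa = 3.25 − 3.2495 = 0.0005. [A⁻]/[HA] = 10^(0.0005) = 1.00

[A⁻]/[HA] = 1.00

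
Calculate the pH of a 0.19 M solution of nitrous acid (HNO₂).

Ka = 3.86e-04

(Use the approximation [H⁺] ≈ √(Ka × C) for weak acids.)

[H⁺] = √(Ka × C) = √(3.86e-04 × 0.19) = 8.5639e-03. pH = -log(8.5639e-03)

pH = 2.07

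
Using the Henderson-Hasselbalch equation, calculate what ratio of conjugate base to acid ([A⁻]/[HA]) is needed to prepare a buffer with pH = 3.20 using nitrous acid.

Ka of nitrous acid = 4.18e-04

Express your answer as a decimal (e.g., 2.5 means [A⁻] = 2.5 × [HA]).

pKa = -log(4.18e-04) = 3.3788. pH = pKa + log([A⁻]/[HA]), so log([A⁻]/[HA]) = pH − pKa = 3.20 − 3.3788 = -0.1788. [A⁻]/[HA] = 10^(-0.1788) = 0.662

[A⁻]/[HA] = 0.662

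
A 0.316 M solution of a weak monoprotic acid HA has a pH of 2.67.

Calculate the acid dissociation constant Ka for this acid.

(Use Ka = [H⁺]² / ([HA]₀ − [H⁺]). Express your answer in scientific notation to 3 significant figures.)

[H⁺] = 10^(−pH) = 10^(−2.67) = 2.138e-03 M. For HA ⇌ H⁺ + A⁻, Ka = [H⁺][A⁻]/[HA] = [H⁺]² / ([HA]₀ − [H⁺]) = (2.138e-03)² / (0.316 − 2.138e-03) = 1.46e-05.

K_a = 1.46e-05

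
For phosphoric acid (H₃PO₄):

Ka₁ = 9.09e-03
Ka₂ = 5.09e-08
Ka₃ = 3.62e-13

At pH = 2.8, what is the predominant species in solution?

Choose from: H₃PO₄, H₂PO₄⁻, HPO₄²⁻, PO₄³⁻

pKa₁ = 2.04, pKa₂ = 7.29, pKa₃ = 12.44. For a polyprotic acid the predominant species crosses at each pKa: below pKa_n the protonated form dominates, above it the deprotonated form does. At pH = 2.8, the predominant species is H₂PO₄⁻.

H₂PO₄⁻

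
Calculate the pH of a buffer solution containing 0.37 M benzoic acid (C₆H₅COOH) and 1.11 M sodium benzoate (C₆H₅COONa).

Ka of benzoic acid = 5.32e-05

pKa = -log(5.32e-05) = 4.27. pH = pKa + log([A⁻]/[HA]) = 4.27 + log(1.11/0.37)

pH = 4.75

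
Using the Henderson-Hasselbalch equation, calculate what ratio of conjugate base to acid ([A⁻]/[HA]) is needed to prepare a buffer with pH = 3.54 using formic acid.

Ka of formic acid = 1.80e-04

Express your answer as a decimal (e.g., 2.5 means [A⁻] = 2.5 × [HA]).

pKa = -log(1.80e-04) = 3.7447. pH = pKa + log([A⁻]/[HA]), so log([A⁻]/[HA]) = pH − pKa = 3.54 − 3.7447 = -0.2047. [A⁻]/[HA] = 10^(-0.2047) = 0.624

[A⁻]/[HA] = 0.624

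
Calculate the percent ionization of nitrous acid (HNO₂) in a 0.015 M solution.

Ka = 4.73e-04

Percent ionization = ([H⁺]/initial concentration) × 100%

Using Ka equilibrium: x² + Ka×x - Ka×C = 0. Solving: [H⁺] = 2.4376e-03. Percent = (2.4376e-03/0.015) × 100

Percent ionization = 16.3%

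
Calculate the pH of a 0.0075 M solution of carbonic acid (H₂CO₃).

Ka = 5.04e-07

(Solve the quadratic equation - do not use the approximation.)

x² + Ka×x - Ka×C = 0. Using quadratic formula: [H⁺] = 6.1230e-05

pH = 4.21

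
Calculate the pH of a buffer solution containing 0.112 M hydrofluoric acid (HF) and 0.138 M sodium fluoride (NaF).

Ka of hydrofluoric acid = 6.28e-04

pKa = -log(6.28e-04) = 3.20. pH = pKa + log([A⁻]/[HA]) = 3.20 + log(0.138/0.112)

pH = 3.29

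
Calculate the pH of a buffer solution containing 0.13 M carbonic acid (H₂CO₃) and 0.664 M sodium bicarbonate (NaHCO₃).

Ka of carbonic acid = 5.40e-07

pKa = -log(5.40e-07) = 6.27. pH = pKa + log([A⁻]/[HA]) = 6.27 + log(0.664/0.13)

pH = 6.98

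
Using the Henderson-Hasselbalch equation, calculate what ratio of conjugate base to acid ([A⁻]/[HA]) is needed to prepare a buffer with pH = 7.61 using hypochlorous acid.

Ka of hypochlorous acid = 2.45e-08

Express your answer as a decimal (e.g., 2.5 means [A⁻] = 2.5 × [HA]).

pKa = -log(2.45e-08) = 7.6108. pH = pKa + log([A⁻]/[HA]), so log([A⁻]/[HA]) = pH − pKa = 7.61 − 7.6108 = -0.0008. [A⁻]/[HA] = 10^(-0.0008) = 0.998

[A⁻]/[HA] = 0.998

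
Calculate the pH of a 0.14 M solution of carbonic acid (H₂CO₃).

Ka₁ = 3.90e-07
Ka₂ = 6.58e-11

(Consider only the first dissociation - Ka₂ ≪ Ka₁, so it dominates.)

First dissociation dominates. From Ka₁ = [H⁺][HA⁻]/[H₂A], x² + Ka₁·x − Ka₁·C = 0 with C = 0.14 M and Ka₁ = 3.90e-07. Solving: [H⁺] = (−Ka₁ + √(Ka₁² + 4·Ka₁·C)) / 2 = 2.3347e-04 M. pH = -log(2.3347e-04) = 3.63.

pH = 3.63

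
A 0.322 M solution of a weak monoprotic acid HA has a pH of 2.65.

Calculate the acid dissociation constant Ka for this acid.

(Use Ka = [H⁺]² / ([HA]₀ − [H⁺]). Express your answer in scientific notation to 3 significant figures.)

[H⁺] = 10^(−pH) = 10^(−2.65) = 2.239e-03 M. For HA ⇌ H⁺ + A⁻, Ka = [H⁺][A⁻]/[HA] = [H⁺]² / ([HA]₀ − [H⁺]) = (2.239e-03)² / (0.322 − 2.239e-03) = 1.57e-05.

K_a = 1.57e-05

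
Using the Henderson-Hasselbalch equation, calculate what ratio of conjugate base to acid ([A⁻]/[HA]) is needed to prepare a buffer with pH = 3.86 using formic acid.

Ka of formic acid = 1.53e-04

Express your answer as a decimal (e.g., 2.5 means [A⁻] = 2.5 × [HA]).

pKa = -log(1.53e-04) = 3.8153. pH = pKa + log([A⁻]/[HA]), so log([A⁻]/[HA]) = pH − pKa = 3.86 − 3.8153 = 0.0447. [A⁻]/[HA] = 10^(0.0447) = 1.11

[A⁻]/[HA] = 1.11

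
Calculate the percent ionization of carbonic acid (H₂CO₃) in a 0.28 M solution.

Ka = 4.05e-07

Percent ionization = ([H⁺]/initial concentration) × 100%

Using Ka equilibrium: x² + Ka×x - Ka×C = 0. Solving: [H⁺] = 3.3655e-04. Percent = (3.3655e-04/0.28) × 100

Percent ionization = 0.12%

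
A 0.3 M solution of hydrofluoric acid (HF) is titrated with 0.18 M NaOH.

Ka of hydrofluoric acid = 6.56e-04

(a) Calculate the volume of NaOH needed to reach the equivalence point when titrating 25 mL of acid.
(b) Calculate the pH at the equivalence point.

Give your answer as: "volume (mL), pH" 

moles acid = 0.3 × 25/1000 = 0.0075 mol; V_base = moles/0.18 × 1000 = 41.7 mL. At equivalence only the conjugate base is present: [A⁻] = 0.0075/0.067 = 1.1250e-01 M. Kb = Kw/Ka = 1.52e-11; [OH⁻] = √(Kb × [A⁻]) = 1.3096e-06; pOH = 5.88; pH = 14 - pOH = 8.12.

V = 41.7 mL, pH = 8.12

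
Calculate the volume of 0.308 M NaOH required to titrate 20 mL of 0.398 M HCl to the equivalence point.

At equivalence: moles acid = moles base. moles HCl = 0.398 × 20/1000 = 0.00796 mol. V_base = moles / 0.308 × 1000 = 25.8 mL.

V_{base} = 25.8 mL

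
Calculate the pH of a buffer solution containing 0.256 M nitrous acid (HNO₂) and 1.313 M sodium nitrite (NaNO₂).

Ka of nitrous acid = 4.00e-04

pKa = -log(4.00e-04) = 3.40. pH = pKa + log([A⁻]/[HA]) = 3.40 + log(1.313/0.256)

pH = 4.11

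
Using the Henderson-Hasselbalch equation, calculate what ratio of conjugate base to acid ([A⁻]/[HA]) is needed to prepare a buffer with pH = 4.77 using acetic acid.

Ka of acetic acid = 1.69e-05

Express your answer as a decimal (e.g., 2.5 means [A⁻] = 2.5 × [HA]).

pKa = -log(1.69e-05) = 4.7721. pH = pKa + log([A⁻]/[HA]), so log([A⁻]/[HA]) = pH − pKa = 4.77 − 4.7721 = -0.0021. [A⁻]/[HA] = 10^(-0.0021) = 0.995

[A⁻]/[HA] = 0.995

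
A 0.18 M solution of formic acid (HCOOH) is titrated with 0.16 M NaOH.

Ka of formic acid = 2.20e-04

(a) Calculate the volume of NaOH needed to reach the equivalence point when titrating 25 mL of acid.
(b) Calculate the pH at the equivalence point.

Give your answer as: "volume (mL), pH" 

moles acid = 0.18 × 25/1000 = 0.0045 mol; V_base = moles/0.16 × 1000 = 28.1 mL. At equivalence only the conjugate base is present: [A⁻] = 0.0045/0.053 = 8.4706e-02 M. Kb = Kw/Ka = 4.55e-11; [OH⁻] = √(Kb × [A⁻]) = 1.9622e-06; pOH = 5.71; pH = 14 - pOH = 8.29.

V = 28.1 mL, pH = 8.29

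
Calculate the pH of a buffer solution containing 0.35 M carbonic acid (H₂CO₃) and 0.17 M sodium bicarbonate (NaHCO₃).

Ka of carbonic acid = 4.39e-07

pKa = -log(4.39e-07) = 6.36. pH = pKa + log([A⁻]/[HA]) = 6.36 + log(0.17/0.35)

pH = 6.04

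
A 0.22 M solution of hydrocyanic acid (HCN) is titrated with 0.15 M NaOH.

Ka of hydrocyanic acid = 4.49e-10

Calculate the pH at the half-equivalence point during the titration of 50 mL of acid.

At half-equivalence [HA] = [A⁻], so Henderson-Hasselbalch gives pH = pKa = -log(4.49e-10) = 9.35.

pH = pKa = 9.35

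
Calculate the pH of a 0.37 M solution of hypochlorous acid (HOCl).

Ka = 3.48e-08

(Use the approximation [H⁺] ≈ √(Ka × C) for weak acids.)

[H⁺] = √(Ka × C) = √(3.48e-08 × 0.37) = 1.1347e-04. pH = -log(1.1347e-04)

pH = 3.95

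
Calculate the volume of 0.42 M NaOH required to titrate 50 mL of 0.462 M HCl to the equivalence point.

At equivalence: moles acid = moles base. moles HCl = 0.462 × 50/1000 = 0.0231 mol. V_base = moles / 0.42 × 1000 = 55.0 mL.

V_{base} = 55.0 mL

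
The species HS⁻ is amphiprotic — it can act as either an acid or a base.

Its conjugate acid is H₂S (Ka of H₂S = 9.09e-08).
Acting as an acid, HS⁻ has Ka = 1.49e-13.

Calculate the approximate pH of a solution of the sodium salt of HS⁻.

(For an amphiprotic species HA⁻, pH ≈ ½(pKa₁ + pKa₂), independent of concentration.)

pKa₁ = -log(9.09e-08) = 7.04; pKa₂ = -log(1.49e-13) = 12.83. For an amphiprotic species, pH ≈ ½(pKa₁ + pKa₂) = ½(7.04 + 12.83) = 9.93.

pH = 9.93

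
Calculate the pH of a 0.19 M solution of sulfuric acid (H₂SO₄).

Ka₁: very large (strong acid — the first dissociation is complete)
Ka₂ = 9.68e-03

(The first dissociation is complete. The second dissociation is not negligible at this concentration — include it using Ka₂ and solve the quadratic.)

First dissociation is complete: [H⁺]₀ = [HSO₄⁻]₀ = C = 0.19 M. Second dissociation HSO₄⁻ ⇌ H⁺ + SO₄²⁻: let x = [SO₄²⁻]. Ka₂ = (C + x)·x / (C − x) = 9.68e-03 → x² + (C + Ka₂)·x − Ka₂·C = 0 → x² + 0.19968·x − 1.839e-03 = 0. x = (−0.19968 + √(0.19968² + 4 × 1.839e-03)) / 2 = 8.8211e-03 M. [H⁺] = C + x = 0.19 + 8.8211e-03 = 1.9882e-01 M. pH = -log(1.9882e-01) = 0.70.

pH = 0.70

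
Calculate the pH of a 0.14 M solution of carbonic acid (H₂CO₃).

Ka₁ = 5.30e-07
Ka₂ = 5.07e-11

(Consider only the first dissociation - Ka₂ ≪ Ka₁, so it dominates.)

First dissociation dominates. From Ka₁ = [H⁺][HA⁻]/[H₂A], x² + Ka₁·x − Ka₁·C = 0 with C = 0.14 M and Ka₁ = 5.30e-07. Solving: [H⁺] = (−Ka₁ + √(Ka₁² + 4·Ka₁·C)) / 2 = 2.7213e-04 M. pH = -log(2.7213e-04) = 3.57.

pH = 3.57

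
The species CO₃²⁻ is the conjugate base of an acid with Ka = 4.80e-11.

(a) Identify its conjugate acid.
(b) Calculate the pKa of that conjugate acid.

(a) The conjugate acid is formed by adding one H⁺ to CO₃²⁻, giving HCO₃⁻. (b) pKa = -log(Ka) = -log(4.80e-11) = 10.32.

Conjugate acid: HCO₃⁻; pK_a = 10.32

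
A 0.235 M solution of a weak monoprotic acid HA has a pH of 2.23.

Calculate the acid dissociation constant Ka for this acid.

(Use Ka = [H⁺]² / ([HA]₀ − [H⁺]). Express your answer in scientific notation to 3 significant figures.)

[H⁺] = 10^(−pH) = 10^(−2.23) = 5.888e-03 M. For HA ⇌ H⁺ + A⁻, Ka = [H⁺][A⁻]/[HA] = [H⁺]² / ([HA]₀ − [H⁺]) = (5.888e-03)² / (0.235 − 5.888e-03) = 1.51e-04.

K_a = 1.51e-04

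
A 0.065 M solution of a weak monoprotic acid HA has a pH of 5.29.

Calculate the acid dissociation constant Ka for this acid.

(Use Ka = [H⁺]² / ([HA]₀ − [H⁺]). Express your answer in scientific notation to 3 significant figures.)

[H⁺] = 10^(−pH) = 10^(−5.29) = 5.129e-06 M. For HA ⇌ H⁺ + A⁻, Ka = [H⁺][A⁻]/[HA] = [H⁺]² / ([HA]₀ − [H⁺]) = (5.129e-06)² / (0.065 − 5.129e-06) = 4.05e-10.

K_a = 4.05e-10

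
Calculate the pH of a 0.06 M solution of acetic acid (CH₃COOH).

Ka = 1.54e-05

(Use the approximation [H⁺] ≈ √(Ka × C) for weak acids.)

[H⁺] = √(Ka × C) = √(1.54e-05 × 0.06) = 9.6125e-04. pH = -log(9.6125e-04)

pH = 3.02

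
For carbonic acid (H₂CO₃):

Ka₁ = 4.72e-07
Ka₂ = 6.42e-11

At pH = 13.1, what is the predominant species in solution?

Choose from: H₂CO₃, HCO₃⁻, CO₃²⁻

pKa₁ = 6.33, pKa₂ = 10.19. For a polyprotic acid the predominant species crosses at each pKa: below pKa_n the protonated form dominates, above it the deprotonated form does. At pH = 13.1, the predominant species is CO₃²⁻.

CO₃²⁻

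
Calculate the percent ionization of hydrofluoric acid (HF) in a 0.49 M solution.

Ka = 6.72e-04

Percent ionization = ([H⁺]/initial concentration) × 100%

Using Ka equilibrium: x² + Ka×x - Ka×C = 0. Solving: [H⁺] = 1.7813e-02. Percent = (1.7813e-02/0.49) × 100

Percent ionization = 3.64%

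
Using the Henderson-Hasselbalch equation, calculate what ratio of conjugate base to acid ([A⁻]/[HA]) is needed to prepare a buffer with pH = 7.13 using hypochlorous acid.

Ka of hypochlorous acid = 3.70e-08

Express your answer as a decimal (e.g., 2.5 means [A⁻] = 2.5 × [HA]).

pKa = -log(3.70e-08) = 7.4318. pH = pKa + log([A⁻]/[HA]), so log([A⁻]/[HA]) = pH − pKa = 7.13 − 7.4318 = -0.3018. [A⁻]/[HA] = 10^(-0.3018) = 0.499

[A⁻]/[HA] = 0.499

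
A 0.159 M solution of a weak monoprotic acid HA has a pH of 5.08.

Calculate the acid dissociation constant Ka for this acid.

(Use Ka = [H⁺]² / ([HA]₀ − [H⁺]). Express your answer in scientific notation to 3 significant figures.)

[H⁺] = 10^(−pH) = 10^(−5.08) = 8.318e-06 M. For HA ⇌ H⁺ + A⁻, Ka = [H⁺][A⁻]/[HA] = [H⁺]² / ([HA]₀ − [H⁺]) = (8.318e-06)² / (0.159 − 8.318e-06) = 4.35e-10.

K_a = 4.35e-10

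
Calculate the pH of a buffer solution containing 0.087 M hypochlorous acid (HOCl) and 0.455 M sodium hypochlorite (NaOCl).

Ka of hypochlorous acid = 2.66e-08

pKa = -log(2.66e-08) = 7.58. pH = pKa + log([A⁻]/[HA]) = 7.58 + log(0.455/0.087)

pH = 8.29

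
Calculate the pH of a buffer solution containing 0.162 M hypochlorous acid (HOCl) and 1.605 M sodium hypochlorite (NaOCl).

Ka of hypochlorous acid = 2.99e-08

pKa = -log(2.99e-08) = 7.52. pH = pKa + log([A⁻]/[HA]) = 7.52 + log(1.605/0.162)

pH = 8.52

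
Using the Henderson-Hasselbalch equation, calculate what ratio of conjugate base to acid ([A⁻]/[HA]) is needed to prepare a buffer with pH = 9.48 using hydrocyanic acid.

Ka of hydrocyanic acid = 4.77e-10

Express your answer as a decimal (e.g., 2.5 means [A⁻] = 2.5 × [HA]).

pKa = -log(4.77e-10) = 9.3215. pH = pKa + log([A⁻]/[HA]), so log([A⁻]/[HA]) = pH − pKa = 9.48 − 9.3215 = 0.1585. [A⁻]/[HA] = 10^(0.1585) = 1.44

[A⁻]/[HA] = 1.44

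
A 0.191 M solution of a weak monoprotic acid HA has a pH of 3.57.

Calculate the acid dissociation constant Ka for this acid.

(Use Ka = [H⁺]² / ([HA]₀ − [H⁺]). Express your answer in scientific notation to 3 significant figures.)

[H⁺] = 10^(−pH) = 10^(−3.57) = 2.692e-04 M. For HA ⇌ H⁺ + A⁻, Ka = [H⁺][A⁻]/[HA] = [H⁺]² / ([HA]₀ − [H⁺]) = (2.692e-04)² / (0.191 − 2.692e-04) = 3.80e-07.

K_a = 3.80e-07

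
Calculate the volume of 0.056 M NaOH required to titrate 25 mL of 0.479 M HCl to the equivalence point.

At equivalence: moles acid = moles base. moles HCl = 0.479 × 25/1000 = 0.01197 mol. V_base = moles / 0.056 × 1000 = 213.8 mL.

V_{base} = 213.8 mL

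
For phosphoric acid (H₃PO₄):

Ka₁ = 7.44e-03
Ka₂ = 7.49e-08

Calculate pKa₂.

pKa₂ = -log(Ka₂) = -log(7.49e-08) = 7.13.

pK_{a2} = 7.13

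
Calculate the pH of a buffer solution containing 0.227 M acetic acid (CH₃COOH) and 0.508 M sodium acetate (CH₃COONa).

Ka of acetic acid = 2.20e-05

pKa = -log(2.20e-05) = 4.66. pH = pKa + log([A⁻]/[HA]) = 4.66 + log(0.508/0.227)

pH = 5.01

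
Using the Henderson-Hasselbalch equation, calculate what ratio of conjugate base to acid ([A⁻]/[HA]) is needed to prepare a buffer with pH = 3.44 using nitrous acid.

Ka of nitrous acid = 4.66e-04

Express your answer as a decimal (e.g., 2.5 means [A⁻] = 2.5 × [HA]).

pKa = -log(4.66e-04) = 3.3316. pH = pKa + log([A⁻]/[HA]), so log([A⁻]/[HA]) = pH − pKa = 3.44 − 3.3316 = 0.1084. [A⁻]/[HA] = 10^(0.1084) = 1.28

[A⁻]/[HA] = 1.28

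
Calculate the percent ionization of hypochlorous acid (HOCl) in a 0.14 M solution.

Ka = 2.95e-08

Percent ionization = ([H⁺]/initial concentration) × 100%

Using Ka equilibrium: x² + Ka×x - Ka×C = 0. Solving: [H⁺] = 6.4250e-05. Percent = (6.4250e-05/0.14) × 100

Percent ionization = 0.0459%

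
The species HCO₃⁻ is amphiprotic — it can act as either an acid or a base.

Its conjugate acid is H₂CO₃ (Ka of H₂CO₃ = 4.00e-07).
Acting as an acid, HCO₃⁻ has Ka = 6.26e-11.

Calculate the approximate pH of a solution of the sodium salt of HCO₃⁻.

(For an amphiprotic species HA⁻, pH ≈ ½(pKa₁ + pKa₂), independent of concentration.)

pKa₁ = -log(4.00e-07) = 6.40; pKa₂ = -log(6.26e-11) = 10.20. For an amphiprotic species, pH ≈ ½(pKa₁ + pKa₂) = ½(6.40 + 10.20) = 8.30.

pH = 8.30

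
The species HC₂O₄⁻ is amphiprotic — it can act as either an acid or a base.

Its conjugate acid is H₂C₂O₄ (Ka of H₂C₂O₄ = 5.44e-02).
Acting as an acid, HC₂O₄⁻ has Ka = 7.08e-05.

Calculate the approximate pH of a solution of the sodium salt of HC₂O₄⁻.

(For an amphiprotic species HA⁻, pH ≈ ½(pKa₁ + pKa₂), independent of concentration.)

pKa₁ = -log(5.44e-02) = 1.26; pKa₂ = -log(7.08e-05) = 4.15. For an amphiprotic species, pH ≈ ½(pKa₁ + pKa₂) = ½(1.26 + 4.15) = 2.71.

pH = 2.71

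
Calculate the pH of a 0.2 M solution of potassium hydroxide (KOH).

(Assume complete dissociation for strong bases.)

[OH⁻] = 0.2 M for strong base. pOH = -log[OH⁻] = 0.70, pH = 14 - pOH

pH = 13.30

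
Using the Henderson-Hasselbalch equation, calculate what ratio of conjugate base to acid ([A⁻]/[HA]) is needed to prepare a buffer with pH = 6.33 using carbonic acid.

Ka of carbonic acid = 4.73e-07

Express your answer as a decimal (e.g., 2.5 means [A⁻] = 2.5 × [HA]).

pKa = -log(4.73e-07) = 6.3251. pH = pKa + log([A⁻]/[HA]), so log([A⁻]/[HA]) = pH − pKa = 6.33 − 6.3251 = 0.0049. [A⁻]/[HA] = 10^(0.0049) = 1.01

[A⁻]/[HA] = 1.01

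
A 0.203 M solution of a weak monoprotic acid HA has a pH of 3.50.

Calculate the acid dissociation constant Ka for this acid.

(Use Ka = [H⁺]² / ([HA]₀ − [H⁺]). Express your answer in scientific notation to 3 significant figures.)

[H⁺] = 10^(−pH) = 10^(−3.50) = 3.162e-04 M. For HA ⇌ H⁺ + A⁻, Ka = [H⁺][A⁻]/[HA] = [H⁺]² / ([HA]₀ − [H⁺]) = (3.162e-04)² / (0.203 − 3.162e-04) = 4.93e-07.

K_a = 4.93e-07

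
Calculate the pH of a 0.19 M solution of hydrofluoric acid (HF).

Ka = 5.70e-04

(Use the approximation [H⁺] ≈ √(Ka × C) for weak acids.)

[H⁺] = √(Ka × C) = √(5.70e-04 × 0.19) = 1.0407e-02. pH = -log(1.0407e-02)

pH = 1.98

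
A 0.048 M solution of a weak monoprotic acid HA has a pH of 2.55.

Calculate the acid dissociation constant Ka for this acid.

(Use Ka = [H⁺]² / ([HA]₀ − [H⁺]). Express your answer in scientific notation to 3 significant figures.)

[H⁺] = 10^(−pH) = 10^(−2.55) = 2.818e-03 M. For HA ⇌ H⁺ + A⁻, Ka = [H⁺][A⁻]/[HA] = [H⁺]² / ([HA]₀ − [H⁺]) = (2.818e-03)² / (0.048 − 2.818e-03) = 1.76e-04.

K_a = 1.76e-04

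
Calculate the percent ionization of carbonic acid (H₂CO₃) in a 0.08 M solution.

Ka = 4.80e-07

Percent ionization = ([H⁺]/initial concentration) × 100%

Using Ka equilibrium: x² + Ka×x - Ka×C = 0. Solving: [H⁺] = 1.9572e-04. Percent = (1.9572e-04/0.08) × 100

Percent ionization = 0.245%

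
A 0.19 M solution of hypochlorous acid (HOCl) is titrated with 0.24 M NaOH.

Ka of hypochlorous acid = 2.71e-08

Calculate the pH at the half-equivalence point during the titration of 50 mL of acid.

At half-equivalence [HA] = [A⁻], so Henderson-Hasselbalch gives pH = pKa = -log(2.71e-08) = 7.57.

pH = pKa = 7.57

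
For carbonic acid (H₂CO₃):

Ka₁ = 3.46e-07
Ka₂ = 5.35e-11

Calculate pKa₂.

pKa₂ = -log(Ka₂) = -log(5.35e-11) = 10.27.

pK_{a2} = 10.27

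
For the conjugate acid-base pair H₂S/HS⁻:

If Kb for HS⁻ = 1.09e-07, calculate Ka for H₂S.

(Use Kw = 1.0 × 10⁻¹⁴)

For a conjugate pair Ka × Kb = Kw, so Ka = Kw/Kb = 1.0 × 10⁻¹⁴ / 1.09e-07 = 9.17e-08.

K_a = 9.17e-08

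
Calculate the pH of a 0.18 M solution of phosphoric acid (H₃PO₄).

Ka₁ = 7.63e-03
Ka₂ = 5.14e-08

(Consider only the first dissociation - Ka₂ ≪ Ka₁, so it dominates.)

First dissociation dominates. From Ka₁ = [H⁺][HA⁻]/[H₂A], x² + Ka₁·x − Ka₁·C = 0 with C = 0.18 M and Ka₁ = 7.63e-03. Solving: [H⁺] = (−Ka₁ + √(Ka₁² + 4·Ka₁·C)) / 2 = 3.3440e-02 M. pH = -log(3.3440e-02) = 1.48.

pH = 1.48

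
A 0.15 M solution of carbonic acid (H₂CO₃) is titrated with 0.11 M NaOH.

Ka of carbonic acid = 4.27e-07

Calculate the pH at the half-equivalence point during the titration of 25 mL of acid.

At half-equivalence [HA] = [A⁻], so Henderson-Hasselbalch gives pH = pKa = -log(4.27e-07) = 6.37.

pH = pKa = 6.37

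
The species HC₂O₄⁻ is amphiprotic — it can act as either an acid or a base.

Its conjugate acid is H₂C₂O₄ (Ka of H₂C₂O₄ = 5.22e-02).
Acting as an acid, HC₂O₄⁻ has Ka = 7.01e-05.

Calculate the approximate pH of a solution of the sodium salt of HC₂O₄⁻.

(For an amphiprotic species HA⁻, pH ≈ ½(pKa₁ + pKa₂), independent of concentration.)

pKa₁ = -log(5.22e-02) = 1.28; pKa₂ = -log(7.01e-05) = 4.15. For an amphiprotic species, pH ≈ ½(pKa₁ + pKa₂) = ½(1.28 + 4.15) = 2.72.

pH = 2.72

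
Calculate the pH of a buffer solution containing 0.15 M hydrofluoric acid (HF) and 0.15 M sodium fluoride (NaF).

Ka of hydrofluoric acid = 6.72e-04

pKa = -log(6.72e-04) = 3.17. pH = pKa + log([A⁻]/[HA]) = 3.17 + log(0.15/0.15)

pH = 3.17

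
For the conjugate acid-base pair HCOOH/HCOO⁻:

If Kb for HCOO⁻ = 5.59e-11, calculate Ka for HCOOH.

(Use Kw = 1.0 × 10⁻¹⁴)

For a conjugate pair Ka × Kb = Kw, so Ka = Kw/Kb = 1.0 × 10⁻¹⁴ / 5.59e-11 = 1.79e-04.

K_a = 1.79e-04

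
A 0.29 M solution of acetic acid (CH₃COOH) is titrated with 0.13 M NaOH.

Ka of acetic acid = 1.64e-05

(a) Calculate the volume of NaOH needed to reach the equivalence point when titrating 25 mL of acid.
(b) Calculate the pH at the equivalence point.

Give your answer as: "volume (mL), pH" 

moles acid = 0.29 × 25/1000 = 0.00725 mol; V_base = moles/0.13 × 1000 = 55.8 mL. At equivalence only the conjugate base is present: [A⁻] = 0.00725/0.081 = 8.9762e-02 M. Kb = Kw/Ka = 6.10e-10; [OH⁻] = √(Kb × [A⁻]) = 7.3982e-06; pOH = 5.13; pH = 14 - pOH = 8.87.

V = 55.8 mL, pH = 8.87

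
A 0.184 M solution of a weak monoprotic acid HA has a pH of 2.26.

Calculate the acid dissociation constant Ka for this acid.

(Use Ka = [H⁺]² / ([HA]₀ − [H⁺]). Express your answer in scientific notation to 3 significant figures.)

[H⁺] = 10^(−pH) = 10^(−2.26) = 5.495e-03 M. For HA ⇌ H⁺ + A⁻, Ka = [H⁺][A⁻]/[HA] = [H⁺]² / ([HA]₀ − [H⁺]) = (5.495e-03)² / (0.184 − 5.495e-03) = 1.69e-04.

K_a = 1.69e-04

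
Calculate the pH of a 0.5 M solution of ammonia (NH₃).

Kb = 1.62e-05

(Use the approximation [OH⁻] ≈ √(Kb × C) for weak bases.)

[OH⁻] = √(Kb × C) = √(1.62e-05 × 0.5) = 2.8460e-03. pOH = 2.55, pH = 14 - pOH

pH = 11.45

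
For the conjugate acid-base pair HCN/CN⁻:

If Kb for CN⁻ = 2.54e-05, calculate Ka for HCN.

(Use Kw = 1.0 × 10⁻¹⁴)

For a conjugate pair Ka × Kb = Kw, so Ka = Kw/Kb = 1.0 × 10⁻¹⁴ / 2.54e-05 = 3.94e-10.

K_a = 3.94e-10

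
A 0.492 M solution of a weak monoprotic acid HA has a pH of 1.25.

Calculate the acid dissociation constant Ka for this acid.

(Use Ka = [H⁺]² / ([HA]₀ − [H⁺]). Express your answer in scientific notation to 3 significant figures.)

[H⁺] = 10^(−pH) = 10^(−1.25) = 5.623e-02 M. For HA ⇌ H⁺ + A⁻, Ka = [H⁺][A⁻]/[HA] = [H⁺]² / ([HA]₀ − [H⁺]) = (5.623e-02)² / (0.492 − 5.623e-02) = 7.26e-03.

K_a = 7.26e-03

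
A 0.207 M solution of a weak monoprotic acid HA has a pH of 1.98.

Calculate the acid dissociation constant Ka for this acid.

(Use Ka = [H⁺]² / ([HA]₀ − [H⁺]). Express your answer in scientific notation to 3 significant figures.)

[H⁺] = 10^(−pH) = 10^(−1.98) = 1.047e-02 M. For HA ⇌ H⁺ + A⁻, Ka = [H⁺][A⁻]/[HA] = [H⁺]² / ([HA]₀ − [H⁺]) = (1.047e-02)² / (0.207 − 1.047e-02) = 5.58e-04.

K_a = 5.58e-04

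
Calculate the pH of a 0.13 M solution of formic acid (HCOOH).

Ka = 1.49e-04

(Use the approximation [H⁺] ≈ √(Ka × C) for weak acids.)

[H⁺] = √(Ka × C) = √(1.49e-04 × 0.13) = 4.4011e-03. pH = -log(4.4011e-03)

pH = 2.36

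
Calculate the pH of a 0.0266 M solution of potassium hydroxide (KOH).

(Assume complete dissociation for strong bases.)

[OH⁻] = 0.0266 M for strong base. pOH = -log[OH⁻] = 1.58, pH = 14 - pOH

pH = 12.42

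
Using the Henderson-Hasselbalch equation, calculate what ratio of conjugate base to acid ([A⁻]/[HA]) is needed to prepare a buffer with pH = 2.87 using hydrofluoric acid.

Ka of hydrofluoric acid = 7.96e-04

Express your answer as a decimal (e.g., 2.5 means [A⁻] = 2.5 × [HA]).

pKa = -log(7.96e-04) = 3.0991. pH = pKa + log([A⁻]/[HA]), so log([A⁻]/[HA]) = pH − pKa = 2.87 − 3.0991 = -0.2291. [A⁻]/[HA] = 10^(-0.2291) = 0.590

[A⁻]/[HA] = 0.590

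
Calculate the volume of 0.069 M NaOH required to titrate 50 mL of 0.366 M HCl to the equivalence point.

At equivalence: moles acid = moles base. moles HCl = 0.366 × 50/1000 = 0.0183 mol. V_base = moles / 0.069 × 1000 = 265.2 mL.

V_{base} = 265.2 mL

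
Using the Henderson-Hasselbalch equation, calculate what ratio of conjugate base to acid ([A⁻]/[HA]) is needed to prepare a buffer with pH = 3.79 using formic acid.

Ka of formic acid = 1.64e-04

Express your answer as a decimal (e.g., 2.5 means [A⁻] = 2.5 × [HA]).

pKa = -log(1.64e-04) = 3.7852. pH = pKa + log([A⁻]/[HA]), so log([A⁻]/[HA]) = pH − pKa = 3.79 − 3.7852 = 0.0048. [A⁻]/[HA] = 10^(0.0048) = 1.01

[A⁻]/[HA] = 1.01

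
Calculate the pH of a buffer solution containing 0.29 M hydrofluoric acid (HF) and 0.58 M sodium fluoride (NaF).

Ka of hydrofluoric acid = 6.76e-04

pKa = -log(6.76e-04) = 3.17. pH = pKa + log([A⁻]/[HA]) = 3.17 + log(0.58/0.29)

pH = 3.47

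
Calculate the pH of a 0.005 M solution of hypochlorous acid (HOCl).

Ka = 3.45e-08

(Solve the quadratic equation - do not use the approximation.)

x² + Ka×x - Ka×C = 0. Using quadratic formula: [H⁺] = 1.3117e-05

pH = 4.88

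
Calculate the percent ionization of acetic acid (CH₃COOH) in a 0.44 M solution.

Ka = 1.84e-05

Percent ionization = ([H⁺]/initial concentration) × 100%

Using Ka equilibrium: x² + Ka×x - Ka×C = 0. Solving: [H⁺] = 2.8362e-03. Percent = (2.8362e-03/0.44) × 100

Percent ionization = 0.645%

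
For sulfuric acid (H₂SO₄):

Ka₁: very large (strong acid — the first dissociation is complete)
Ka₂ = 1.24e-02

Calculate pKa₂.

pKa₂ = -log(Ka₂) = -log(1.24e-02) = 1.91.

pK_{a2} = 1.91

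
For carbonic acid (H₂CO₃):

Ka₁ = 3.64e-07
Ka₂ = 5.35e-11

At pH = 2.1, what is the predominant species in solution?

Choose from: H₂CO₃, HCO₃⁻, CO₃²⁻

pKa₁ = 6.44, pKa₂ = 10.27. For a polyprotic acid the predominant species crosses at each pKa: below pKa_n the protonated form dominates, above it the deprotonated form does. At pH = 2.1, the predominant species is H₂CO₃.

H₂CO₃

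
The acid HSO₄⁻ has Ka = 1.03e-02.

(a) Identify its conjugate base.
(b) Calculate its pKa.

(a) The conjugate base is formed by removing one H⁺ from HSO₄⁻, giving SO₄²⁻. (b) pKa = -log(Ka) = -log(1.03e-02) = 1.99.

Conjugate base: SO₄²⁻; pK_a = 1.99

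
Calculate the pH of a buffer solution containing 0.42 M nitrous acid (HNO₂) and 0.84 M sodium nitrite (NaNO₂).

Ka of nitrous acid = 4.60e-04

pKa = -log(4.60e-04) = 3.34. pH = pKa + log([A⁻]/[HA]) = 3.34 + log(0.84/0.42)

pH = 3.64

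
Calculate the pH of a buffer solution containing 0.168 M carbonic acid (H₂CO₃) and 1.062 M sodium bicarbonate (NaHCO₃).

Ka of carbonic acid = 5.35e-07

pKa = -log(5.35e-07) = 6.27. pH = pKa + log([A⁻]/[HA]) = 6.27 + log(1.062/0.168)

pH = 7.07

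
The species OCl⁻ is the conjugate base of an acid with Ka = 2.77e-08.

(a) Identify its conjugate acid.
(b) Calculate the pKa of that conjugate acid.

(a) The conjugate acid is formed by adding one H⁺ to OCl⁻, giving HOCl. (b) pKa = -log(Ka) = -log(2.77e-08) = 7.56.

Conjugate acid: HOCl; pK_a = 7.56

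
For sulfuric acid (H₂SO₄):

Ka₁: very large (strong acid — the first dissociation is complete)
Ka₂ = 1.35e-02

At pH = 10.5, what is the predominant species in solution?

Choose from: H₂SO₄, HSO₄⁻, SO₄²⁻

The first dissociation is complete, so H₂SO₄ itself is never the predominant species in water; pKa₂ = -log(1.35e-02) = 1.87. For a polyprotic acid the predominant species crosses at each pKa: below pKa_n the protonated form dominates, above it the deprotonated form does. At pH = 10.5, the predominant species is SO₄²⁻.

SO₄²⁻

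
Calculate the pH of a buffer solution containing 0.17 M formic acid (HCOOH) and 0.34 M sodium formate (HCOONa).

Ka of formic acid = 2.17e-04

pKa = -log(2.17e-04) = 3.66. pH = pKa + log([A⁻]/[HA]) = 3.66 + log(0.34/0.17)

pH = 3.96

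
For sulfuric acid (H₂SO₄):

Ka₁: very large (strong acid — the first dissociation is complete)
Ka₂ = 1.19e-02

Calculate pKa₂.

pKa₂ = -log(Ka₂) = -log(1.19e-02) = 1.92.

pK_{a2} = 1.92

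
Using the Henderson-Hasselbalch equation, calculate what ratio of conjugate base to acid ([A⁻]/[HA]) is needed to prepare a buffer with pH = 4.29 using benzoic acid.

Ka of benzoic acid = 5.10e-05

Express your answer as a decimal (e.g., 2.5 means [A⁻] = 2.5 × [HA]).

pKa = -log(5.10e-05) = 4.2924. pH = pKa + log([A⁻]/[HA]), so log([A⁻]/[HA]) = pH − pKa = 4.29 − 4.2924 = -0.0024. [A⁻]/[HA] = 10^(-0.0024) = 0.994

[A⁻]/[HA] = 0.994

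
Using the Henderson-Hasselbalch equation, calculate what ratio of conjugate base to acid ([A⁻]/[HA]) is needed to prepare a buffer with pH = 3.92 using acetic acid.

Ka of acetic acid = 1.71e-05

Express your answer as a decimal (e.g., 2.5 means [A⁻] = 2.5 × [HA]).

pKa = -log(1.71e-05) = 4.7670. pH = pKa + log([A⁻]/[HA]), so log([A⁻]/[HA]) = pH − pKa = 3.92 − 4.7670 = -0.8470. [A⁻]/[HA] = 10^(-0.8470) = 0.142

[A⁻]/[HA] = 0.142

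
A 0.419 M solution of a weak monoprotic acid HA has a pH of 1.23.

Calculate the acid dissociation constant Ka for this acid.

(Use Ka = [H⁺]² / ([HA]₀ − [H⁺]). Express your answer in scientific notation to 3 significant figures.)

[H⁺] = 10^(−pH) = 10^(−1.23) = 5.888e-02 M. For HA ⇌ H⁺ + A⁻, Ka = [H⁺][A⁻]/[HA] = [H⁺]² / ([HA]₀ − [H⁺]) = (5.888e-02)² / (0.419 − 5.888e-02) = 9.63e-03.

K_a = 9.63e-03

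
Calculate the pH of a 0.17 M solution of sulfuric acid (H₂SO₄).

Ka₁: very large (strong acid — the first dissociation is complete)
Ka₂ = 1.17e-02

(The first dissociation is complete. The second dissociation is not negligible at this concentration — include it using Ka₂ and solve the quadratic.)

First dissociation is complete: [H⁺]₀ = [HSO₄⁻]₀ = C = 0.17 M. Second dissociation HSO₄⁻ ⇌ H⁺ + SO₄²⁻: let x = [SO₄²⁻]. Ka₂ = (C + x)·x / (C − x) = 1.17e-02 → x² + (C + Ka₂)·x − Ka₂·C = 0 → x² + 0.18170·x − 1.989e-03 = 0. x = (−0.18170 + √(0.18170² + 4 × 1.989e-03)) / 2 = 1.0356e-02 M. [H⁺] = C + x = 0.17 + 1.0356e-02 = 1.8036e-01 M. pH = -log(1.8036e-01) = 0.74.

pH = 0.74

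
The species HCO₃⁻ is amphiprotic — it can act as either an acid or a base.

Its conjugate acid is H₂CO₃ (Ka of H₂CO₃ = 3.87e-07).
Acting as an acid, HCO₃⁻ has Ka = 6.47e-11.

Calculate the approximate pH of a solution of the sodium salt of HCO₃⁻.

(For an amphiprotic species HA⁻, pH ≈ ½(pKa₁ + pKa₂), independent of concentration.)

pKa₁ = -log(3.87e-07) = 6.41; pKa₂ = -log(6.47e-11) = 10.19. For an amphiprotic species, pH ≈ ½(pKa₁ + pKa₂) = ½(6.41 + 10.19) = 8.30.

pH = 8.30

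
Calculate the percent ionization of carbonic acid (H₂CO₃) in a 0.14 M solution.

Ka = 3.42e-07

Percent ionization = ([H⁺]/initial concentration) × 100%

Using Ka equilibrium: x² + Ka×x - Ka×C = 0. Solving: [H⁺] = 2.1864e-04. Percent = (2.1864e-04/0.14) × 100

Percent ionization = 0.156%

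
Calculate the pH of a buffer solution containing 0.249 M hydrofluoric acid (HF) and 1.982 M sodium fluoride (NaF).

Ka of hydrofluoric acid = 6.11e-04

pKa = -log(6.11e-04) = 3.21. pH = pKa + log([A⁻]/[HA]) = 3.21 + log(1.982/0.249)

pH = 4.11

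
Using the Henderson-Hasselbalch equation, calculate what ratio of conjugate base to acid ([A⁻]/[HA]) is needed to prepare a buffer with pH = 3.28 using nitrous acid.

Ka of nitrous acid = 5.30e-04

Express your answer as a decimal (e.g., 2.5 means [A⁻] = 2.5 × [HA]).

pKa = -log(5.30e-04) = 3.2757. pH = pKa + log([A⁻]/[HA]), so log([A⁻]/[HA]) = pH − pKa = 3.28 − 3.2757 = 0.0043. [A⁻]/[HA] = 10^(0.0043) = 1.01

[A⁻]/[HA] = 1.01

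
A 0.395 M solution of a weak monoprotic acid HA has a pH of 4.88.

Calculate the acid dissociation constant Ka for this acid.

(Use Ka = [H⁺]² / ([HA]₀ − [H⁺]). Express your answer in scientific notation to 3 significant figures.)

[H⁺] = 10^(−pH) = 10^(−4.88) = 1.318e-05 M. For HA ⇌ H⁺ + A⁻, Ka = [H⁺][A⁻]/[HA] = [H⁺]² / ([HA]₀ − [H⁺]) = (1.318e-05)² / (0.395 − 1.318e-05) = 4.40e-10.

K_a = 4.40e-10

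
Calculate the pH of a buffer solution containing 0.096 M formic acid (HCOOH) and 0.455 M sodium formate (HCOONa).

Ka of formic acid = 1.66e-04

pKa = -log(1.66e-04) = 3.78. pH = pKa + log([A⁻]/[HA]) = 3.78 + log(0.455/0.096)

pH = 4.46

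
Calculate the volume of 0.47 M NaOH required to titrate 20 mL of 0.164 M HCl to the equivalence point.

At equivalence: moles acid = moles base. moles HCl = 0.164 × 20/1000 = 0.00328 mol. V_base = moles / 0.47 × 1000 = 7.0 mL.

V_{base} = 7.0 mL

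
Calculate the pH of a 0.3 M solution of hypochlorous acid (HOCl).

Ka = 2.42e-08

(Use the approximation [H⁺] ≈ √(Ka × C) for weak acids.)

[H⁺] = √(Ka × C) = √(2.42e-08 × 0.3) = 8.5206e-05. pH = -log(8.5206e-05)

pH = 4.07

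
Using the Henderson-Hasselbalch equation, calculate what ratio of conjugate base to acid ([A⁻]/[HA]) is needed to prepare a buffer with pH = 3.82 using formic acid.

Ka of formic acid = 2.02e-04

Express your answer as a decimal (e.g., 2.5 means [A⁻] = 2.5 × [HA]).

pKa = -log(2.02e-04) = 3.6946. pH = pKa + log([A⁻]/[HA]), so log([A⁻]/[HA]) = pH − pKa = 3.82 − 3.6946 = 0.1254. [A⁻]/[HA] = 10^(0.1254) = 1.33

[A⁻]/[HA] = 1.33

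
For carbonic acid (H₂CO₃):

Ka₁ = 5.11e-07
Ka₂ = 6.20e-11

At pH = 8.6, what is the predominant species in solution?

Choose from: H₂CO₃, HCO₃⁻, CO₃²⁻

pKa₁ = 6.29, pKa₂ = 10.21. For a polyprotic acid the predominant species crosses at each pKa: below pKa_n the protonated form dominates, above it the deprotonated form does. At pH = 8.6, the predominant species is HCO₃⁻.

HCO₃⁻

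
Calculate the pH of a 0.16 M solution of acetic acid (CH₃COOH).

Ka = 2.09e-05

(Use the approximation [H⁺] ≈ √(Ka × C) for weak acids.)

[H⁺] = √(Ka × C) = √(2.09e-05 × 0.16) = 1.8287e-03. pH = -log(1.8287e-03)

pH = 2.74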